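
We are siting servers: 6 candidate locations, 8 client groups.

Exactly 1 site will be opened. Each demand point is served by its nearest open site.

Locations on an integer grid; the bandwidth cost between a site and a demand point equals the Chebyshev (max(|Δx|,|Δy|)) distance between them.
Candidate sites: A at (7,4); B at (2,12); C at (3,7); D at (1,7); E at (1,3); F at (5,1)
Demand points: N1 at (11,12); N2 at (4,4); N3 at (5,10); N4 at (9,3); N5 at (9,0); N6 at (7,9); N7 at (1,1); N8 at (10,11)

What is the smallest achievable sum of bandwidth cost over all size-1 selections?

Open {A}.
  N1→A 8, N2→A 3, N3→A 6, N4→A 2, N5→A 4, N6→A 5, N7→A 6, N8→A 7  ⇒ total 41.
Compare {C}: total 44.
Compare {E}: total 53.
No size-1 selection does better; minimum is 41.

41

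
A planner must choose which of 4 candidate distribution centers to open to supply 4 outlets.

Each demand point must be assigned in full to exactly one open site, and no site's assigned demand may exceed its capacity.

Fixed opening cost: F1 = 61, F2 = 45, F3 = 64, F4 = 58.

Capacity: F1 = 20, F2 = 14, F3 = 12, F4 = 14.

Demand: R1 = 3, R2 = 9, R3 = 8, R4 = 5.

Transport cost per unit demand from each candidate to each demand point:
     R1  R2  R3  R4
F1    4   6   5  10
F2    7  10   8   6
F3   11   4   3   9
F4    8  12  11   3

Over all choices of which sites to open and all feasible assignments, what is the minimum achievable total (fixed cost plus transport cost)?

Open {F1, F4}; cheapest assignment that respects the capacities:
  F1 (cap 20, load 20): R1, R2, R3 — cost 3×4 + 9×6 + 8×5 = 106
  F4 (cap 14, load 5): R4 — cost 5×3 = 15
  Shipping 121, fixed 119 → total 240.
  Any other capacity-feasible assignment to {F1, F4} ships for at least 121.
Compare {F1, F2}: its best feasible assignment gives total 242.
Compare {F1, F3}: its best feasible assignment gives total 263.
Every other set of open sites that can feasibly serve all demand totals ≥ 242 even under its best assignment. Minimum: 240.

240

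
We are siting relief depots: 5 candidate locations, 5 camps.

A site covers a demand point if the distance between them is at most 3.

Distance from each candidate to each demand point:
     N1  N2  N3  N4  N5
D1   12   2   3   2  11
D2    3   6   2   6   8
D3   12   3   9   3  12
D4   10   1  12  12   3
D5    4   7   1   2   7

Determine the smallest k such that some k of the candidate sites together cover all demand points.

Coverage sets (demand points within 3 of each site):
  D1: {N2, N3, N4}
  D2: {N1, N3}
  D3: {N2, N4}
  D4: {N2, N5}
  D5: {N3, N4}
No 2 sites suffice: every size-2 union leaves at least one demand point uncovered.
But {D1, D2, D4} covers everything, so the minimum is 3.

3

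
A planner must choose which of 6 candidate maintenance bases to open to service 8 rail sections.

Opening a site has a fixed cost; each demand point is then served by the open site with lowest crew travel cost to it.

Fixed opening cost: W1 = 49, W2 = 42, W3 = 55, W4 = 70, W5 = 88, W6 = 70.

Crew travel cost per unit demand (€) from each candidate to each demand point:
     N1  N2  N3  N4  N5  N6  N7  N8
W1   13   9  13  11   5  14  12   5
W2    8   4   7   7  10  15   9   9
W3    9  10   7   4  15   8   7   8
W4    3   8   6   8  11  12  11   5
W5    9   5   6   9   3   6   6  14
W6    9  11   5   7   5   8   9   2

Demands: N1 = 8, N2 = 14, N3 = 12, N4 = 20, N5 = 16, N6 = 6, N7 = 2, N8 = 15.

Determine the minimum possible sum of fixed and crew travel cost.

Open {W2, W3, W6}: assign each demand point to its cheapest open site.
  N1→W2 8×8=64, N2→W2 14×4=56, N3→W6 12×5=60, N4→W3 20×4=80, N5→W6 16×5=80, N6→W3 6×8=48, N7→W3 2×7=14, N8→W6 15×2=30
  crew travel cost 432, fixed 167 → total 599.
Compare {W2, W6}: crew travel cost 496 + fixed 112 = 608.
Compare {W3, W5, W6}: crew travel cost 408 + fixed 213 = 621.
Compare {W5, W6}: crew travel cost 468 + fixed 158 = 626.
All other subsets cost ≥ 608. Minimum total cost: 599.

599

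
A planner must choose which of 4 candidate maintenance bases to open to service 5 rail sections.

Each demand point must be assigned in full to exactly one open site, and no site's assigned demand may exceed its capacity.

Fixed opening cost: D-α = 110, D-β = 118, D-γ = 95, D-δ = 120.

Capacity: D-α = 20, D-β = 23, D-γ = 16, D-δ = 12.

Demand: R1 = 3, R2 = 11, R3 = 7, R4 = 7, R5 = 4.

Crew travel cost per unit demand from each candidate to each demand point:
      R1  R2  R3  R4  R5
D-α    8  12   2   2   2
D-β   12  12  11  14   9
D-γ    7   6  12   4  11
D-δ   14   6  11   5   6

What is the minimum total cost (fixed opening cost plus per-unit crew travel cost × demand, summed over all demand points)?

328

Open {D-α, D-γ}; cheapest assignment that respects the capacities:
  D-α (cap 20, load 18): R3, R4, R5 — cost 7×2 + 7×2 + 4×2 = 36
  D-γ (cap 16, load 14): R1, R2 — cost 3×7 + 11×6 = 87
  Shipping 123, fixed 205 → total 328.
  Any other capacity-feasible assignment to {D-α, D-γ} ships for at least 123.
Compare {D-α, D-β}: its best feasible assignment gives total 432.
Compare {D-α, D-β, D-γ}: its best feasible assignment gives total 446.
Every other set of open sites that can feasibly serve all demand totals ≥ 432 even under its best assignment. Minimum: 328.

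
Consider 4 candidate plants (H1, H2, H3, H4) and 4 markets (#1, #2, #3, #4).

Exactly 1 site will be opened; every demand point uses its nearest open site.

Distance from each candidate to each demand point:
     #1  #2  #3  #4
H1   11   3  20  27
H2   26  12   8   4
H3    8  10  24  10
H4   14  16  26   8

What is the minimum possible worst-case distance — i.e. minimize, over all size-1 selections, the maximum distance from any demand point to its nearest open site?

24

Open {H3}.
  Farthest demand point is #3 at distance 24 (to H3); all others are ≤ 24.
With {H2} the worst case is 26.
With {H4} the worst case is 26.
No size-1 selection achieves below 24.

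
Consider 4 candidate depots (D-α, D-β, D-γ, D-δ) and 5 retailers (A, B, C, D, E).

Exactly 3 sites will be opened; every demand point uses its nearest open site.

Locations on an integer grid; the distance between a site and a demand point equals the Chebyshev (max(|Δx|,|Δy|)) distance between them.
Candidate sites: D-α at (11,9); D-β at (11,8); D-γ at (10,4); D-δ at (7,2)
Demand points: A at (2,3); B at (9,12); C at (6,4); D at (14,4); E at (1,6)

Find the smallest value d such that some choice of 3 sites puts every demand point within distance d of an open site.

6

Open {D-α, D-β, D-δ}.
  Farthest demand point is E at distance 6 (to D-δ); all others are ≤ 6.
With {D-α, D-γ, D-δ} the worst case is 6.
With {D-β, D-γ, D-δ} the worst case is 6.
No size-3 selection achieves below 6.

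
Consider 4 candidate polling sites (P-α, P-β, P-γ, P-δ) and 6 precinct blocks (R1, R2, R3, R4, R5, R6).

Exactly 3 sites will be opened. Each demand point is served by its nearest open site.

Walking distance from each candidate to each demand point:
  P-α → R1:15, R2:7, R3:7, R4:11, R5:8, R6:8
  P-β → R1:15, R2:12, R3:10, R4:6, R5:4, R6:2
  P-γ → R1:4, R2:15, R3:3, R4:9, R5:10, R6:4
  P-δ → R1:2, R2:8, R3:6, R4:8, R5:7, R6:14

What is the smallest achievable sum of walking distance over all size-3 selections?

Open {P-β, P-γ, P-δ}.
  R1→P-δ 2, R2→P-δ 8, R3→P-γ 3, R4→P-β 6, R5→P-β 4, R6→P-β 2  ⇒ total 25.
Compare {P-α, P-β, P-γ}: total 26.
Compare {P-α, P-β, P-δ}: total 27.
No size-3 selection does better; minimum is 25.

25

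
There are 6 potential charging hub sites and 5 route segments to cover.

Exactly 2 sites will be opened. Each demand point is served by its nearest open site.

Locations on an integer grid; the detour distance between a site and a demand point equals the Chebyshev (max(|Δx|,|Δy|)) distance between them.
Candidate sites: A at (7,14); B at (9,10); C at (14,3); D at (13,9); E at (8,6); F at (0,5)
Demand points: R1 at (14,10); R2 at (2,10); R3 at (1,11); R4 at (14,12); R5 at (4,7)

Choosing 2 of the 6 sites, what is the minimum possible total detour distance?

19

Open {D, F}.
  R1→D 1, R2→F 5, R3→F 6, R4→D 3, R5→F 4  ⇒ total 19.
Compare {D, E}: total 21.
Compare {A, D}: total 22.
No size-2 selection does better; minimum is 19.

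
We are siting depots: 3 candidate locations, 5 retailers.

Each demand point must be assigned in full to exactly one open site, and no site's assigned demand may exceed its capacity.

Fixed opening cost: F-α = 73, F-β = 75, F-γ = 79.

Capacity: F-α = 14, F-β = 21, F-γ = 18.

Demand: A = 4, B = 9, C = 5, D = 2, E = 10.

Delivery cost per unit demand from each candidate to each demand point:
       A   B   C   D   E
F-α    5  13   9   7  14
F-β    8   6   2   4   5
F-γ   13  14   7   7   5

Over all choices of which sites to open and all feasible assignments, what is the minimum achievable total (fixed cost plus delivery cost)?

308

Open {F-β, F-γ}; cheapest assignment that respects the capacities:
  F-β (cap 21, load 20): A, B, C, D — cost 4×8 + 9×6 + 5×2 + 2×4 = 104
  F-γ (cap 18, load 10): E — cost 10×5 = 50
  Shipping 154, fixed 154 → total 308.
  Any other capacity-feasible assignment to {F-β, F-γ} ships for at least 154.
Compare {F-α, F-β}: its best feasible assignment gives total 325.
Compare {F-α, F-β, F-γ}: its best feasible assignment gives total 369.
Every other set of open sites that can feasibly serve all demand totals ≥ 325 even under its best assignment. Minimum: 308.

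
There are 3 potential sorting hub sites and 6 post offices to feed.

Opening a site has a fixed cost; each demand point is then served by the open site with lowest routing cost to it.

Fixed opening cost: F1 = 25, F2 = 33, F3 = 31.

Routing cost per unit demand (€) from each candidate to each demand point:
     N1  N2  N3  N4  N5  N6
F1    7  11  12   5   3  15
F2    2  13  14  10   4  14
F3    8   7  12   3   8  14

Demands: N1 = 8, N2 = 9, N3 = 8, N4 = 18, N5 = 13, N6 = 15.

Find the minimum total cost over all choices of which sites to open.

Open {F2, F3}: assign each demand point to its cheapest open site.
  N1→F2 8×2=16, N2→F3 9×7=63, N3→F3 8×12=96, N4→F3 18×3=54, N5→F2 13×4=52, N6→F2 15×14=210
  routing cost 491, fixed 64 → total 555.
Compare {F1, F2, F3}: routing cost 478 + fixed 89 = 567.
Compare {F1, F3}: routing cost 518 + fixed 56 = 574.
Compare {F1, F2}: routing cost 550 + fixed 58 = 608.
All other subsets cost ≥ 567. Minimum total cost: 555.

555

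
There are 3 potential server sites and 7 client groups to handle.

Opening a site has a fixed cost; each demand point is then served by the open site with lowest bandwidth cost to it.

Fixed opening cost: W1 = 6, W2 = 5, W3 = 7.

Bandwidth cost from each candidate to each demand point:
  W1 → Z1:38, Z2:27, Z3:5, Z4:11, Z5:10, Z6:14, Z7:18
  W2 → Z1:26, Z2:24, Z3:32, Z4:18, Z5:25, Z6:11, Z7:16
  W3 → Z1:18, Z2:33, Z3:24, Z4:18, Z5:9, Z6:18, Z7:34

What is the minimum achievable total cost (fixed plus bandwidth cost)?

Open {W1, W2, W3}: assign each demand point to its cheapest open site.
  Z1→W3 18, Z2→W2 24, Z3→W1 5, Z4→W1 11, Z5→W3 9, Z6→W2 11, Z7→W2 16
  bandwidth cost 94, fixed 18 → total 112.
Compare {W1, W2}: bandwidth cost 103 + fixed 11 = 114.
Compare {W1, W3}: bandwidth cost 102 + fixed 13 = 115.
Compare {W1}: bandwidth cost 123 + fixed 6 = 129.
All other subsets cost ≥ 114. Minimum total cost: 112.

112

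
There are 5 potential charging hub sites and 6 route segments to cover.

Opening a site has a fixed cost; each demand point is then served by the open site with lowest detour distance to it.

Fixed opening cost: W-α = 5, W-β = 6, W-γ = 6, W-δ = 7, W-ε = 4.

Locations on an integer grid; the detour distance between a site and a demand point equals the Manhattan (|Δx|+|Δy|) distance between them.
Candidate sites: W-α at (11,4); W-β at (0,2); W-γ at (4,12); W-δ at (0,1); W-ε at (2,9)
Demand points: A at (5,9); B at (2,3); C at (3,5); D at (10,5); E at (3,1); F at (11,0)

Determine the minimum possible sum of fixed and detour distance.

Open {W-α, W-β, W-ε}: assign each demand point to its cheapest open site.
  A→W-ε 3, B→W-β 3, C→W-ε 5, D→W-α 2, E→W-β 4, F→W-α 4
  detour distance 21, fixed 15 → total 36.
Compare {W-α, W-δ, W-ε}: detour distance 21 + fixed 16 = 37.
Compare {W-α, W-ε}: detour distance 29 + fixed 9 = 38.
Compare {W-α, W-β, W-γ}: detour distance 23 + fixed 17 = 40.
All other subsets cost ≥ 37. Minimum total cost: 36.

36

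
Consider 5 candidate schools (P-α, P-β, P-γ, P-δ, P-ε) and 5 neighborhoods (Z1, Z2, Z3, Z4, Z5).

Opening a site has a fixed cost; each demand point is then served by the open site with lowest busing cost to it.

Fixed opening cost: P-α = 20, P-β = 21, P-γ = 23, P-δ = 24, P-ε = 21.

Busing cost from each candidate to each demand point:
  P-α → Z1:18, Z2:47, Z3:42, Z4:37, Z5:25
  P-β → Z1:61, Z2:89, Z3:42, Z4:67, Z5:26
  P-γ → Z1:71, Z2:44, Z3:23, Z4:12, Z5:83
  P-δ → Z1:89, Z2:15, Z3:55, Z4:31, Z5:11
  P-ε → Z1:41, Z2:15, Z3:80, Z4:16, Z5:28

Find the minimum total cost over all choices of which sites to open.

146

Open {P-α, P-γ, P-δ}: assign each demand point to its cheapest open site.
  Z1→P-α 18, Z2→P-δ 15, Z3→P-γ 23, Z4→P-γ 12, Z5→P-δ 11
  busing cost 79, fixed 67 → total 146.
Compare {P-α, P-ε}: busing cost 116 + fixed 41 = 157.
Compare {P-α, P-γ, P-ε}: busing cost 93 + fixed 64 = 157.
Compare {P-α, P-δ}: busing cost 117 + fixed 44 = 161.
All other subsets cost ≥ 157. Minimum total cost: 146.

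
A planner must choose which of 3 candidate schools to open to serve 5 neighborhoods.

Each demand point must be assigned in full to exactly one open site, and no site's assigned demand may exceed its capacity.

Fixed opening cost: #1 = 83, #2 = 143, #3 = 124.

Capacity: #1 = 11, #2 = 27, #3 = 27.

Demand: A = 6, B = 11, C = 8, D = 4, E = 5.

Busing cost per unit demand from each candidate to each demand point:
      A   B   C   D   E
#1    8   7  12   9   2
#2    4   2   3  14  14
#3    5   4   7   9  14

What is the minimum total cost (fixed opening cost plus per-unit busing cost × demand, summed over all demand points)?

Open {#1, #2}; cheapest assignment that respects the capacities:
  #1 (cap 11, load 9): D, E — cost 4×9 + 5×2 = 46
  #2 (cap 27, load 25): A, B, C — cost 6×4 + 11×2 + 8×3 = 70
  Shipping 116, fixed 226 → total 342.
  Any other capacity-feasible assignment to {#1, #2} ships for at least 116.
Compare {#1, #3}: its best feasible assignment gives total 383.
Compare {#2, #3}: its best feasible assignment gives total 443.
Every other set of open sites that can feasibly serve all demand totals ≥ 383 even under its best assignment. Minimum: 342.

342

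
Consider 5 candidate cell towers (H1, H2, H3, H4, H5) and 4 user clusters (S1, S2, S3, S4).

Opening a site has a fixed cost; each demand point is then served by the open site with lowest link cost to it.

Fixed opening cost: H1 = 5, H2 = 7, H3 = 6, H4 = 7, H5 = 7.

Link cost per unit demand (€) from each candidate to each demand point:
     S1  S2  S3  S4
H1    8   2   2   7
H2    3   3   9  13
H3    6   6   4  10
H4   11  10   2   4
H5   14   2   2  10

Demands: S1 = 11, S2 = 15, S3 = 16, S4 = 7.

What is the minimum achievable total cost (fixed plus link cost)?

142

Open {H1, H2, H4}: assign each demand point to its cheapest open site.
  S1→H2 11×3=33, S2→H1 15×2=30, S3→H1 16×2=32, S4→H4 7×4=28
  link cost 123, fixed 19 → total 142.
Compare {H2, H4, H5}: link cost 123 + fixed 21 = 144.
Compare {H1, H2, H3, H4}: link cost 123 + fixed 25 = 148.
Compare {H1, H2, H4, H5}: link cost 123 + fixed 26 = 149.
All other subsets cost ≥ 144. Minimum total cost: 142.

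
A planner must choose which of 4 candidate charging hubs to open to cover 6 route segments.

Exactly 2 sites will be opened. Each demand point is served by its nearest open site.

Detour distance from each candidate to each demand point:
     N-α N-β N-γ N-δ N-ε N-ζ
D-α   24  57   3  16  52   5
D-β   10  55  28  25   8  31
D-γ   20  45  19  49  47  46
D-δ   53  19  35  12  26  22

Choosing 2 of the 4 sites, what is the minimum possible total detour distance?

Open {D-α, D-δ}.
  N-α→D-α 24, N-β→D-δ 19, N-γ→D-α 3, N-δ→D-δ 12, N-ε→D-δ 26, N-ζ→D-α 5  ⇒ total 89.
Compare {D-α, D-β}: total 97.
Compare {D-β, D-δ}: total 99.
No size-2 selection does better; minimum is 89.

89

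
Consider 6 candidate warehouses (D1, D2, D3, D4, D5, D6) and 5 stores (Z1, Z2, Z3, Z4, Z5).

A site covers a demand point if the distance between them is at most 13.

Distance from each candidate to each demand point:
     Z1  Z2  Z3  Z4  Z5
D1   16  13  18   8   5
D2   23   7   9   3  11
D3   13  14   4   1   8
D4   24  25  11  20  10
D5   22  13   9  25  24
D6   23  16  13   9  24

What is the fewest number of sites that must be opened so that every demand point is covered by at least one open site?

Coverage sets (demand points within 13 of each site):
  D1: {Z2, Z4, Z5}
  D2: {Z2, Z3, Z4, Z5}
  D3: {Z1, Z3, Z4, Z5}
  D4: {Z3, Z5}
  D5: {Z2, Z3}
  D6: {Z3, Z4}
No single site covers all 5 demand points.
But {D1, D3} covers everything, so the minimum is 2.

2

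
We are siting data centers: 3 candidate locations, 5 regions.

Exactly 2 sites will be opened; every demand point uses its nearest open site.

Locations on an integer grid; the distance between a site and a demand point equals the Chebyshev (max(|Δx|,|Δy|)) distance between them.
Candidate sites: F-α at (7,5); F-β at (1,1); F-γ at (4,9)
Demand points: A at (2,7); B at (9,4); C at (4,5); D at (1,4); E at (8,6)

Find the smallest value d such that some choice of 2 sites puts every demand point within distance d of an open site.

Open {F-α, F-β}.
  Farthest demand point is A at distance 5 (to F-α); all others are ≤ 5.
With {F-α, F-γ} the worst case is 5.
With {F-β, F-γ} the worst case is 5.
No size-2 selection achieves below 5.

5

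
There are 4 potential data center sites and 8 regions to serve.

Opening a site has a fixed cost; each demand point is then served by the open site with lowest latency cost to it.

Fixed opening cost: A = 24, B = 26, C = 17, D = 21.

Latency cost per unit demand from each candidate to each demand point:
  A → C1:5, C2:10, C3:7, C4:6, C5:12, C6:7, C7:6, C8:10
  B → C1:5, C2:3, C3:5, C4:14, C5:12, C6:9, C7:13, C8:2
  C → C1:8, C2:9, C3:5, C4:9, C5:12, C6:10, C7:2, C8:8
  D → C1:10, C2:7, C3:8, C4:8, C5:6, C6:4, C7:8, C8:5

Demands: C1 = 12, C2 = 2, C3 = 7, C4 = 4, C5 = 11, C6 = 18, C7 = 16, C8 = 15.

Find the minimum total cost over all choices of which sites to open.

Open {B, C, D}: assign each demand point to its cheapest open site.
  C1→B 12×5=60, C2→B 2×3=6, C3→B 7×5=35, C4→D 4×8=32, C5→D 11×6=66, C6→D 18×4=72, C7→C 16×2=32, C8→B 15×2=30
  latency cost 333, fixed 64 → total 397.
Compare {A, B, C, D}: latency cost 325 + fixed 88 = 413.
Compare {A, C, D}: latency cost 378 + fixed 62 = 440.
Compare {C, D}: latency cost 422 + fixed 38 = 460.
All other subsets cost ≥ 413. Minimum total cost: 397.

397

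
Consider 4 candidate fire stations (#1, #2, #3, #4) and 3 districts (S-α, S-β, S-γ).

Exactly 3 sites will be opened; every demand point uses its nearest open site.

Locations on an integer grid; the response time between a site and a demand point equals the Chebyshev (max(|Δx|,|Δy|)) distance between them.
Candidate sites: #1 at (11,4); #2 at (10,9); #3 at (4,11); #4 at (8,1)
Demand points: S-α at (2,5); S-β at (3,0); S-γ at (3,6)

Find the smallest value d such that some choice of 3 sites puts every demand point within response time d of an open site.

Open {#1, #2, #4}.
  Farthest demand point is S-α at response time 6 (to #4); all others are ≤ 6.
With {#1, #3, #4} the worst case is 6.
With {#2, #3, #4} the worst case is 6.
No size-3 selection achieves below 6.

6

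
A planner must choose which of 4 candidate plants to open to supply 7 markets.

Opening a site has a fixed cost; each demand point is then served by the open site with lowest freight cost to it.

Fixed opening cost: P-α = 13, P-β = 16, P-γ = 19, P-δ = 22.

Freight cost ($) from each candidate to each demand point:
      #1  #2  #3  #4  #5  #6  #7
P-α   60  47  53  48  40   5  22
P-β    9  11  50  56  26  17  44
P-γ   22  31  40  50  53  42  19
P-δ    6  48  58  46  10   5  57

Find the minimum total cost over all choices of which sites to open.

194

Open {P-β, P-γ, P-δ}: assign each demand point to its cheapest open site.
  #1→P-δ 6, #2→P-β 11, #3→P-γ 40, #4→P-δ 46, #5→P-δ 10, #6→P-δ 5, #7→P-γ 19
  freight cost 137, fixed 57 → total 194.
Compare {P-γ, P-δ}: freight cost 157 + fixed 41 = 198.
Compare {P-α, P-β}: freight cost 171 + fixed 29 = 200.
Compare {P-α, P-β, P-δ}: freight cost 150 + fixed 51 = 201.
All other subsets cost ≥ 198. Minimum total cost: 194.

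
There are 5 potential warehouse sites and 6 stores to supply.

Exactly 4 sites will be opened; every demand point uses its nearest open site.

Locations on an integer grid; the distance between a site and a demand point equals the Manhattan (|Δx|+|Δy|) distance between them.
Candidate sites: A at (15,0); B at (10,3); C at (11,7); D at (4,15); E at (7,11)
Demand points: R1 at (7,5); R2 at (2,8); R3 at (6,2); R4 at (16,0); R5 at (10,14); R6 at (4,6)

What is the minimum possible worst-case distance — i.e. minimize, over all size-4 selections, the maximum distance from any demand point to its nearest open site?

8

Open {A, B, C, E}.
  Farthest demand point is R2 at distance 8 (to E); all others are ≤ 8.
With {A, B, D, E} the worst case is 8.
With {A, B, C, D} the worst case is 9.
No size-4 selection achieves below 8.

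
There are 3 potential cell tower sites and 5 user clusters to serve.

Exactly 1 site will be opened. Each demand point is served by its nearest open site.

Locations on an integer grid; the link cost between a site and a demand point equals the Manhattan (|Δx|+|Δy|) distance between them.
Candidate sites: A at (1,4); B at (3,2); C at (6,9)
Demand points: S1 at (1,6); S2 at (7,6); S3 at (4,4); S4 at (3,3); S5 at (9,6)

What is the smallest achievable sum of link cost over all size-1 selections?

26

Open {A}.
  S1→A 2, S2→A 8, S3→A 3, S4→A 3, S5→A 10  ⇒ total 26.
Compare {B}: total 28.
Compare {C}: total 34.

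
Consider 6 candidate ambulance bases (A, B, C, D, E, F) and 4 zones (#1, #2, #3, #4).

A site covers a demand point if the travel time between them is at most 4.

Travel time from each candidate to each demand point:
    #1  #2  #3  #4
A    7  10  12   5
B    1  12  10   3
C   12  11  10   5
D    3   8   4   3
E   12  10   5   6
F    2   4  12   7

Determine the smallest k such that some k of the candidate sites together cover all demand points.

Coverage sets (demand points within 4 of each site):
  A: {}
  B: {#1, #4}
  C: {}
  D: {#1, #3, #4}
  E: {}
  F: {#1, #2}
No single site covers all 4 demand points.
But {D, F} covers everything, so the minimum is 2.

2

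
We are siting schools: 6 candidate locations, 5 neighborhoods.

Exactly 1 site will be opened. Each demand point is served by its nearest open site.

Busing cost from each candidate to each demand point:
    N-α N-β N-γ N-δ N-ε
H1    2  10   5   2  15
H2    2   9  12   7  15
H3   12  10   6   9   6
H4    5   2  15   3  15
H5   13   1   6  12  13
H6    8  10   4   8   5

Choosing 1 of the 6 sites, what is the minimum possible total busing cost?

Open {H1}.
  N-α→H1 2, N-β→H1 10, N-γ→H1 5, N-δ→H1 2, N-ε→H1 15  ⇒ total 34.
Compare {H6}: total 35.
Compare {H4}: total 40.
No size-1 selection does better; minimum is 34.

34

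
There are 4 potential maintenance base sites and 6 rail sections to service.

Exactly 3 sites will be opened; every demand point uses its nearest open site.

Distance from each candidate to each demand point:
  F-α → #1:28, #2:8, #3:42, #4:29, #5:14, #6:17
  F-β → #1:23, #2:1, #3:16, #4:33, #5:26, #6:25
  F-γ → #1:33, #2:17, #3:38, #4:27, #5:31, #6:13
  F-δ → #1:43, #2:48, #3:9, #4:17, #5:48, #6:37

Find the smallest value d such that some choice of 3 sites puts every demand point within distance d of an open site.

Open {F-α, F-β, F-δ}.
  Farthest demand point is #1 at distance 23 (to F-β); all others are ≤ 23.
With {F-β, F-γ, F-δ} the worst case is 26.
With {F-α, F-β, F-γ} the worst case is 27.
No size-3 selection achieves below 23.

23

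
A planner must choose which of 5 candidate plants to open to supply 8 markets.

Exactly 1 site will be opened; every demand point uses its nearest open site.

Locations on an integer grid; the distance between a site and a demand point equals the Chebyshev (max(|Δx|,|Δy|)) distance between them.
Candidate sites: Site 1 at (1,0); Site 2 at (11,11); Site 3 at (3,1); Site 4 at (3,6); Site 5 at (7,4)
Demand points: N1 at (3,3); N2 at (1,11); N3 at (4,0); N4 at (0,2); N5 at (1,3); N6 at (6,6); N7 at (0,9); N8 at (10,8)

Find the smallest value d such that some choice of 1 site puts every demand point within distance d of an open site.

Open {Site 4}.
  Farthest demand point is N8 at distance 7 (to Site 4); all others are ≤ 7.
With {Site 5} the worst case is 7.
With {Site 3} the worst case is 10.
No size-1 selection achieves below 7.

7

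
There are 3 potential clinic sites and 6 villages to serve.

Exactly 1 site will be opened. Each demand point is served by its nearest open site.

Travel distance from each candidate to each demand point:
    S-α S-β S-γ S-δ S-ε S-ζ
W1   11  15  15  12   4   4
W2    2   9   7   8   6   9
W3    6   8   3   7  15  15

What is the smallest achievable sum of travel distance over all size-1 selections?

41

Open {W2}.
  S-α→W2 2, S-β→W2 9, S-γ→W2 7, S-δ→W2 8, S-ε→W2 6, S-ζ→W2 9  ⇒ total 41.
Compare {W3}: total 54.
Compare {W1}: total 61.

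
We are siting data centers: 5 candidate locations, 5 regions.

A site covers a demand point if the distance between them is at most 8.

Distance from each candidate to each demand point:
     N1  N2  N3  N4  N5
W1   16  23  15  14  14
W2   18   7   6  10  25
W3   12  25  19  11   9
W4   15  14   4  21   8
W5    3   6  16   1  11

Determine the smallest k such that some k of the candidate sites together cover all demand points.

2

Coverage sets (demand points within 8 of each site):
  W1: {}
  W2: {N2, N3}
  W3: {}
  W4: {N3, N5}
  W5: {N1, N2, N4}
No single site covers all 5 demand points.
But {W4, W5} covers everything, so the minimum is 2.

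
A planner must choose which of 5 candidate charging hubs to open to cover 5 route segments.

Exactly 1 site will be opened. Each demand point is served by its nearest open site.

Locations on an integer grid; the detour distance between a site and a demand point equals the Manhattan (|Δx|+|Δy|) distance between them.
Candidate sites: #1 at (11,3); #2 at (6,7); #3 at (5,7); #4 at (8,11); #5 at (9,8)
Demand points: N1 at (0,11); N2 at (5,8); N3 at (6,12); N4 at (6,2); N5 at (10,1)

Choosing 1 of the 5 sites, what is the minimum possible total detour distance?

Open {#2}.
  N1→#2 10, N2→#2 2, N3→#2 5, N4→#2 5, N5→#2 10  ⇒ total 32.
Compare {#3}: total 33.
Compare {#4}: total 40.
No size-1 selection does better; minimum is 32.

32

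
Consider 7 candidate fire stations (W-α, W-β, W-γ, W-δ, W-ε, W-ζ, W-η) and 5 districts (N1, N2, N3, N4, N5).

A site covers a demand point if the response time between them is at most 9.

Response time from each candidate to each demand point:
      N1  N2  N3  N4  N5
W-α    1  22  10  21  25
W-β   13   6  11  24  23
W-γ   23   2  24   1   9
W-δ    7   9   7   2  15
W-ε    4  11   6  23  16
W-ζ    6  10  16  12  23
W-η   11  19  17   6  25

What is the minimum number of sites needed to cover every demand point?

2

Coverage sets (demand points within 9 of each site):
  W-α: {N1}
  W-β: {N2}
  W-γ: {N2, N4, N5}
  W-δ: {N1, N2, N3, N4}
  W-ε: {N1, N3}
  W-ζ: {N1}
  W-η: {N4}
No single site covers all 5 demand points.
But {W-γ, W-δ} covers everything, so the minimum is 2.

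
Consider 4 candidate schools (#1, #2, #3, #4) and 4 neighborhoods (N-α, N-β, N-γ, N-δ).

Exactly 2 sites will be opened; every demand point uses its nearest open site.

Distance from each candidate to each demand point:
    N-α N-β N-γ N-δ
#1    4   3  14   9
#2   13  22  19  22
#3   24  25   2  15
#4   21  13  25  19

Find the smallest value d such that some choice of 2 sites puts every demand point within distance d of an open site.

Open {#1, #3}.
  Farthest demand point is N-δ at distance 9 (to #1); all others are ≤ 9.
With {#1, #2} the worst case is 14.
With {#1, #4} the worst case is 14.
No size-2 selection achieves below 9.

9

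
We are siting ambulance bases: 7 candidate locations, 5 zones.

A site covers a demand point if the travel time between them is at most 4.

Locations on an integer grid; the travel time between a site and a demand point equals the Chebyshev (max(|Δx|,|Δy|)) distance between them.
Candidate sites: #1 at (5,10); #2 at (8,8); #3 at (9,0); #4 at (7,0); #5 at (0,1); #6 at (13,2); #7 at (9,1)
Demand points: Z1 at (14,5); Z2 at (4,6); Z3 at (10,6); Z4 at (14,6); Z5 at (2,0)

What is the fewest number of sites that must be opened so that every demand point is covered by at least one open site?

Coverage sets (demand points within 4 of each site):
  #1: {Z2}
  #2: {Z2, Z3}
  #3: {}
  #4: {}
  #5: {Z5}
  #6: {Z1, Z3, Z4}
  #7: {}
No 2 sites suffice: every size-2 union leaves at least one demand point uncovered.
But {#1, #5, #6} covers everything, so the minimum is 3.

3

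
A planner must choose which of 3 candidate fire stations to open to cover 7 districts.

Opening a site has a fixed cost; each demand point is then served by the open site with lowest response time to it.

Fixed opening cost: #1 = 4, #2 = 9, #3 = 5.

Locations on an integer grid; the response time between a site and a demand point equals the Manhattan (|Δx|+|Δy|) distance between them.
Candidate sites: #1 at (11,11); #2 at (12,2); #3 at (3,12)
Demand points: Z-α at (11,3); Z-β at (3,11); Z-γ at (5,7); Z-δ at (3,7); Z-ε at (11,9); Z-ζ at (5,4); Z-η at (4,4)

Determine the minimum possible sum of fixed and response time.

Open {#1, #3}: assign each demand point to its cheapest open site.
  Z-α→#1 8, Z-β→#3 1, Z-γ→#3 7, Z-δ→#3 5, Z-ε→#1 2, Z-ζ→#3 10, Z-η→#3 9
  response time 42, fixed 9 → total 51.
Compare {#1, #2, #3}: response time 35 + fixed 18 = 53.
Compare {#2, #3}: response time 41 + fixed 14 = 55.
Compare {#3}: response time 60 + fixed 5 = 65.
All other subsets cost ≥ 53. Minimum total cost: 51.

51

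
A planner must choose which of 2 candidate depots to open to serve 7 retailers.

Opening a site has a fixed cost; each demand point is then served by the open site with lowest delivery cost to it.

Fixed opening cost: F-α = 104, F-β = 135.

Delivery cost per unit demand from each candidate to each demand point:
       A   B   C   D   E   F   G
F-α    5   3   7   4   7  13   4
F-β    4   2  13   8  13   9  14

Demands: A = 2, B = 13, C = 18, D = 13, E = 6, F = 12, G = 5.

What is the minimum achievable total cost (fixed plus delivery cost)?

Open {F-α}: assign each demand point to its cheapest open site.
  A→F-α 2×5=10, B→F-α 13×3=39, C→F-α 18×7=126, D→F-α 13×4=52, E→F-α 6×7=42, F→F-α 12×13=156, G→F-α 5×4=20
  delivery cost 445, fixed 104 → total 549.
Compare {F-α, F-β}: delivery cost 382 + fixed 239 = 621.
Compare {F-β}: delivery cost 628 + fixed 135 = 763.

549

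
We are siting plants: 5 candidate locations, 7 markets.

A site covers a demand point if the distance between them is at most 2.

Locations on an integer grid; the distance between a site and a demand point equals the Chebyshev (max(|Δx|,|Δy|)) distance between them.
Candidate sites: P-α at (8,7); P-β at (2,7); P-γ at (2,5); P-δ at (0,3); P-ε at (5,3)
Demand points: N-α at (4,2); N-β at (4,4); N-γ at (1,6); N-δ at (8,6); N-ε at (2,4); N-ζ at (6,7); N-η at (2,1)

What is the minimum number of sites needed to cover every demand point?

Coverage sets (demand points within 2 of each site):
  P-α: {N-δ, N-ζ}
  P-β: {N-γ}
  P-γ: {N-β, N-γ, N-ε}
  P-δ: {N-ε, N-η}
  P-ε: {N-α, N-β}
No 3 sites suffice: every size-3 union leaves at least one demand point uncovered.
But {P-α, P-β, P-δ, P-ε} covers everything, so the minimum is 4.

4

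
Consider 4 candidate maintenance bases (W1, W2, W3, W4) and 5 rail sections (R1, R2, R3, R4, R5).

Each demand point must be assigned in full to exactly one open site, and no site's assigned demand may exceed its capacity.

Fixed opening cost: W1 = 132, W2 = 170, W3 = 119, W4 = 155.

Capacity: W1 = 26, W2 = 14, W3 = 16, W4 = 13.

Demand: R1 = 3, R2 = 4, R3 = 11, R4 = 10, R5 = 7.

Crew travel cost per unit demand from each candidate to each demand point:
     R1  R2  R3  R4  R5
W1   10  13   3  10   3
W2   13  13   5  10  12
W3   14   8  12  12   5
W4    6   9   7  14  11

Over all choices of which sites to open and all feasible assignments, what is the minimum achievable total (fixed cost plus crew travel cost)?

Open {W1, W3}; cheapest assignment that respects the capacities:
  W1 (cap 26, load 24): R1, R3, R4 — cost 3×10 + 11×3 + 10×10 = 163
  W3 (cap 16, load 11): R2, R5 — cost 4×8 + 7×5 = 67
  Shipping 230, fixed 251 → total 481.
  Any other capacity-feasible assignment to {W1, W3} ships for at least 230.
Compare {W1, W2}: its best feasible assignment gives total 538.
Compare {W1, W4}: its best feasible assignment gives total 551.
Every other set of open sites that can feasibly serve all demand totals ≥ 538 even under its best assignment. Minimum: 481.

481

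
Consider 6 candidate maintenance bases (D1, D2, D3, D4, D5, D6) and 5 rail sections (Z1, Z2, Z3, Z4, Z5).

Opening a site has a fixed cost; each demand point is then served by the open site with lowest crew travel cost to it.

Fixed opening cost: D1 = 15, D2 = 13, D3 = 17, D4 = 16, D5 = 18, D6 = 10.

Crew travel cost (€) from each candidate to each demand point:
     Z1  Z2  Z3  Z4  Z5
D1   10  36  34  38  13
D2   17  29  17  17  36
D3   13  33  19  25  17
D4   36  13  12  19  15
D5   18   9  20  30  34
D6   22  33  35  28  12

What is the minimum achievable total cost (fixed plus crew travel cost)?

Open {D1, D4}: assign each demand point to its cheapest open site.
  Z1→D1 10, Z2→D4 13, Z3→D4 12, Z4→D4 19, Z5→D1 13
  crew travel cost 67, fixed 31 → total 98.
Compare {D2, D4}: crew travel cost 74 + fixed 29 = 103.
Compare {D4, D6}: crew travel cost 78 + fixed 26 = 104.
Compare {D3, D4}: crew travel cost 72 + fixed 33 = 105.
All other subsets cost ≥ 103. Minimum total cost: 98.

98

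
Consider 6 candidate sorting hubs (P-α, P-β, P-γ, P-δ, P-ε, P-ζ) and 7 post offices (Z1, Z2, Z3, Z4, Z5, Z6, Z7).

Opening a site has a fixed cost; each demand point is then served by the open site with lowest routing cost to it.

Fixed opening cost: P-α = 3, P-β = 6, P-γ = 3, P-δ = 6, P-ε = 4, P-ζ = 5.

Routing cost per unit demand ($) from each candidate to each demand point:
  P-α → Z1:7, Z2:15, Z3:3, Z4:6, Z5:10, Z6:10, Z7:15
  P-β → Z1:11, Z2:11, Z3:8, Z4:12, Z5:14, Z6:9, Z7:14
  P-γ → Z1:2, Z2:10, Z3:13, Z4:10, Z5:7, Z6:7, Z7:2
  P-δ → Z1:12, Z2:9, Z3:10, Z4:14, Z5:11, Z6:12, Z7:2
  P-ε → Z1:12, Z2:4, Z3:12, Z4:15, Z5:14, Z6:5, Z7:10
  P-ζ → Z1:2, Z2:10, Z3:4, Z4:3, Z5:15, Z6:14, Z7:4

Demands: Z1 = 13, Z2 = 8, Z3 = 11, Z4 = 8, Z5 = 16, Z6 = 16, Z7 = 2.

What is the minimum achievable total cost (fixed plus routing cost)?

326

Open {P-α, P-γ, P-ε, P-ζ}: assign each demand point to its cheapest open site.
  Z1→P-γ 13×2=26, Z2→P-ε 8×4=32, Z3→P-α 11×3=33, Z4→P-ζ 8×3=24, Z5→P-γ 16×7=112, Z6→P-ε 16×5=80, Z7→P-γ 2×2=4
  routing cost 311, fixed 15 → total 326.
Compare {P-α, P-β, P-γ, P-ε, P-ζ}: routing cost 311 + fixed 21 = 332.
Compare {P-α, P-γ, P-δ, P-ε, P-ζ}: routing cost 311 + fixed 21 = 332.
Compare {P-γ, P-ε, P-ζ}: routing cost 322 + fixed 12 = 334.
All other subsets cost ≥ 332. Minimum total cost: 326.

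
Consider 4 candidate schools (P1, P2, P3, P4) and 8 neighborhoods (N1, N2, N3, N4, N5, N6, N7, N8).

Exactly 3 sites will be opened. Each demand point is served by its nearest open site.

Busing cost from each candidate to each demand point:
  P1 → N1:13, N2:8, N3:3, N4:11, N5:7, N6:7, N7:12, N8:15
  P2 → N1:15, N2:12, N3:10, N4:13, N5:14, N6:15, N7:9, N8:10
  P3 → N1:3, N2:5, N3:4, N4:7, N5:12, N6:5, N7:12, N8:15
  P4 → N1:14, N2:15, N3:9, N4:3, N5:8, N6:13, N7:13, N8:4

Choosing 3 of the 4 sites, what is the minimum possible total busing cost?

Open {P2, P3, P4}.
  N1→P3 3, N2→P3 5, N3→P3 4, N4→P4 3, N5→P4 8, N6→P3 5, N7→P2 9, N8→P4 4  ⇒ total 41.
Compare {P1, P3, P4}: total 42.
Compare {P1, P2, P3}: total 49.
No size-3 selection does better; minimum is 41.

41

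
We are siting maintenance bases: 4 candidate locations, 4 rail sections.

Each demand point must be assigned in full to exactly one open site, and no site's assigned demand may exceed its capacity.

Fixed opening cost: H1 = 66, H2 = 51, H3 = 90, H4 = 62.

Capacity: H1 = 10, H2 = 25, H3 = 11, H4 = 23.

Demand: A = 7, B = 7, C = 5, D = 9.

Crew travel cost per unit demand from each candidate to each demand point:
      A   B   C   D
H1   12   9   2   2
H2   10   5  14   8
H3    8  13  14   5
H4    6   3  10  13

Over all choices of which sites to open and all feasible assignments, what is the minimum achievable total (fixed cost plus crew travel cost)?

259

Open {H1, H4}; cheapest assignment that respects the capacities:
  H1 (cap 10, load 9): D — cost 9×2 = 18
  H4 (cap 23, load 19): A, B, C — cost 7×6 + 7×3 + 5×10 = 113
  Shipping 131, fixed 128 → total 259.
  Any other capacity-feasible assignment to {H1, H4} ships for at least 131.
Compare {H2, H4}: its best feasible assignment gives total 298.
Compare {H1, H2}: its best feasible assignment gives total 304.
Every other set of open sites that can feasibly serve all demand totals ≥ 298 even under its best assignment. Minimum: 259.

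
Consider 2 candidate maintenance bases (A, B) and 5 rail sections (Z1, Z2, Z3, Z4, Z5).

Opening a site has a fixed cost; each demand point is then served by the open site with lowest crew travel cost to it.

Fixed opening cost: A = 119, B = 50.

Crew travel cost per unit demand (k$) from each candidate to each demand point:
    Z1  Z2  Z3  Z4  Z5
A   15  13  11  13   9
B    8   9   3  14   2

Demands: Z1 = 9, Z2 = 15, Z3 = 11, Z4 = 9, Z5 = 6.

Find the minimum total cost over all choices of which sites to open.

428

Open {B}: assign each demand point to its cheapest open site.
  Z1→B 9×8=72, Z2→B 15×9=135, Z3→B 11×3=33, Z4→B 9×14=126, Z5→B 6×2=12
  crew travel cost 378, fixed 50 → total 428.
Compare {A, B}: crew travel cost 369 + fixed 169 = 538.
Compare {A}: crew travel cost 622 + fixed 119 = 741.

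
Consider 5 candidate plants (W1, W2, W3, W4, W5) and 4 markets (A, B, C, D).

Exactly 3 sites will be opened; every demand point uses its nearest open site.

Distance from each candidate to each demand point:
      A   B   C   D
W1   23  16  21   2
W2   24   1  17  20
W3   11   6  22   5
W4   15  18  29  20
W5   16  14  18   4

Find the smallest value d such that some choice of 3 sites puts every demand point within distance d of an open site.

17

Open {W1, W2, W3}.
  Farthest demand point is C at distance 17 (to W2); all others are ≤ 17.
With {W1, W2, W4} the worst case is 17.
With {W1, W2, W5} the worst case is 17.
No size-3 selection achieves below 17.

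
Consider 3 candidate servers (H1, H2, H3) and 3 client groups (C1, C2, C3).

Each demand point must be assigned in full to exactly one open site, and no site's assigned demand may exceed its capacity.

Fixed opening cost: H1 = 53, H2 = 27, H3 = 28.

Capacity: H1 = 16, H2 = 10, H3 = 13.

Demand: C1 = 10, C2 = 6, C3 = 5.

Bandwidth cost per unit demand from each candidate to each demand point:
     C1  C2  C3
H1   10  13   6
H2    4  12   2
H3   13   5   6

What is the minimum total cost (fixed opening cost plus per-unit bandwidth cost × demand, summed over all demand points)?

155

Open {H2, H3}; cheapest assignment that respects the capacities:
  H2 (cap 10, load 10): C1 — cost 10×4 = 40
  H3 (cap 13, load 11): C2, C3 — cost 6×5 + 5×6 = 60
  Shipping 100, fixed 55 → total 155.
  Any other capacity-feasible assignment to {H2, H3} ships for at least 100.
Compare {H1, H2, H3}: its best feasible assignment gives total 208.
Compare {H1, H2}: its best feasible assignment gives total 228.
Every other set of open sites that can feasibly serve all demand totals ≥ 208 even under its best assignment. Minimum: 155.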